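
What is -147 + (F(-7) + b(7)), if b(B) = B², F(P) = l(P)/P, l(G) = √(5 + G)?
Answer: -98 - I*√2/7 ≈ -98.0 - 0.20203*I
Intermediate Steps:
F(P) = √(5 + P)/P
-147 + (F(-7) + b(7)) = -147 + (√(5 - 7)/(-7) + 7²) = -147 + (-I*√2/7 + 49) = -147 + (49 - I*√2/7) = -98 - I*√2/7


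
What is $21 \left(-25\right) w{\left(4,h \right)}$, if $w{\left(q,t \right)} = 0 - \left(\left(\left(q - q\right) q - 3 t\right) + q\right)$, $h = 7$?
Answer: $-8925$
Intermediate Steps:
$w{\left(q,t \right)} = - q + 3 t$ ($w{\left(q,t \right)} = 0 - \left(\left(0 q - 3 t\right) + q\right) = 0 - \left(\left(0 - 3 t\right) + q\right) = 0 - \left(- 3 t + q\right) = 0 - \left(q - 3 t\right) = - q + 3 t$)
$21 \left(-25\right) w{\left(4,h \right)} = 21 \left(-25\right) \left(\left(-1\right) 4 + 3 \cdot 7\right) = - 525 \left(-4 + 21\right) = \left(-525\right) 17 = -8925$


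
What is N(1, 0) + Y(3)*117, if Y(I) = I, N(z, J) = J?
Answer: 351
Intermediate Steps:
N(1, 0) + Y(3)*117 = 0 + 3*117 = 0 + 351 = 351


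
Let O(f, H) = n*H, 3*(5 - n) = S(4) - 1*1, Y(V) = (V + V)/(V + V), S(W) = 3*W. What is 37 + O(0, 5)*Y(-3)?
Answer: 131/3 ≈ 43.667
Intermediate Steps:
Y(V) = 1 (Y(V) = (2*V)/((2*V)) = (2*V)*(1/(2*V)) = 1)
n = 4/3 (n = 5 - (3*4 - 1*1)/3 = 5 - (12 - 1)/3 = 5 - 1/3*11 = 5 - 11/3 = 4/3 ≈ 1.3333)
O(f, H) = 4*H/3
37 + O(0, 5)*Y(-3) = 37 + ((4/3)*5)*1 = 37 + (20/3)*1 = 37 + 20/3 = 131/3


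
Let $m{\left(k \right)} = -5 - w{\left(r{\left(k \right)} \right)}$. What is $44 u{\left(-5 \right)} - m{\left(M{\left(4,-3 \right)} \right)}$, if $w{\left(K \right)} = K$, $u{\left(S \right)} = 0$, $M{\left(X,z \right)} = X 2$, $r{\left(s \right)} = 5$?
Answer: $10$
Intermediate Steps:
$M{\left(X,z \right)} = 2 X$
$m{\left(k \right)} = -10$ ($m{\left(k \right)} = -5 - 5 = -10$)
$44 u{\left(-5 \right)} - m{\left(M{\left(4,-3 \right)} \right)} = 44 \cdot 0 - -10 = 0 + 10 = 10$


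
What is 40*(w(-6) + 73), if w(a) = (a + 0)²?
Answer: 4360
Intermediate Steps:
w(a) = a²
40*(w(-6) + 73) = 40*((-6)² + 73) = 40*(36 + 73) = 40*109 = 4360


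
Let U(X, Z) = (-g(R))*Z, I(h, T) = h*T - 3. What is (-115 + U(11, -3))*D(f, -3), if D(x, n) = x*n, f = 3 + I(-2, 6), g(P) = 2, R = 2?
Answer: -3924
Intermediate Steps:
I(h, T) = -3 + T*h (I(h, T) = T*h - 3 = -3 + T*h)
f = -12 (f = 3 + (-3 + 6*(-2)) = 3 + (-3 - 12) = 3 - 15 = -12)
D(x, n) = n*x
U(X, Z) = -2*Z (U(X, Z) = (-1*2)*Z = -2*Z)
(-115 + U(11, -3))*D(f, -3) = (-115 - 2*(-3))*(-3*(-12)) = (-115 + 6)*36 = -109*36 = -3924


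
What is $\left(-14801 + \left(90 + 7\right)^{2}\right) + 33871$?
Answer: $28479$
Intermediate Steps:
$\left(-14801 + \left(90 + 7\right)^{2}\right) + 33871 = \left(-14801 + 97^{2}\right) + 33871 = \left(-14801 + 9409\right) + 33871 = -5392 + 33871 = 28479$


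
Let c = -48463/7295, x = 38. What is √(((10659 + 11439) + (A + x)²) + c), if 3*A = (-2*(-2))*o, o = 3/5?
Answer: √1255751318981/7295 ≈ 153.61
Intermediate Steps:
o = ⅗ (o = 3*(⅕) = ⅗ ≈ 0.60000)
A = ⅘ (A = (-2*(-2)*(⅗))/3 = (4*(⅗))/3 = (⅓)*(12/5) = ⅘ ≈ 0.80000)
c = -48463/7295 (c = -48463*1/7295 = -48463/7295 ≈ -6.6433)
√(((10659 + 11439) + (A + x)²) + c) = √(((10659 + 11439) + (⅘ + 38)²) - 48463/7295) = √((22098 + (194/5)²) - 48463/7295) = √((22098 + 37636/25) - 48463/7295) = √(590086/25 - 48463/7295) = √(860693159/36475) = √1255751318981/7295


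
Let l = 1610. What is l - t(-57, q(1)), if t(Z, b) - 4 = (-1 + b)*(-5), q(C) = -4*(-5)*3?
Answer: 1901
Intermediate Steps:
q(C) = 60 (q(C) = 20*3 = 60)
t(Z, b) = 9 - 5*b (t(Z, b) = 4 + (-1 + b)*(-5) = 4 + (5 - 5*b) = 9 - 5*b)
l - t(-57, q(1)) = 1610 - (9 - 5*60) = 1610 - (9 - 300) = 1610 - 1*(-291) = 1610 + 291 = 1901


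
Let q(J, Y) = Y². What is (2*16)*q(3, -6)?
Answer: 1152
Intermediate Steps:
(2*16)*q(3, -6) = (2*16)*(-6)² = 32*36 = 1152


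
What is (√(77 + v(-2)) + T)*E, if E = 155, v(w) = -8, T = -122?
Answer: -18910 + 155*√69 ≈ -17622.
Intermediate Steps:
(√(77 + v(-2)) + T)*E = (√(77 - 8) - 122)*155 = (√69 - 122)*155 = (-122 + √69)*155 = -18910 + 155*√69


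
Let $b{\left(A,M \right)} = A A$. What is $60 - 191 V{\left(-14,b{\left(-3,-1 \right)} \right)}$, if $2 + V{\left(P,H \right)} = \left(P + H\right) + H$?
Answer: $-322$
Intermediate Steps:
$b{\left(A,M \right)} = A^{2}$
$V{\left(P,H \right)} = -2 + P + 2 H$ ($V{\left(P,H \right)} = -2 + \left(\left(P + H\right) + H\right) = -2 + \left(\left(H + P\right) + H\right) = -2 + \left(P + 2 H\right) = -2 + P + 2 H$)
$60 - 191 V{\left(-14,b{\left(-3,-1 \right)} \right)} = 60 - 191 \left(-2 - 14 + 2 \left(-3\right)^{2}\right) = 60 - 191 \left(-2 - 14 + 2 \cdot 9\right) = 60 - 191 \left(-2 - 14 + 18\right) = 60 - 382 = -322$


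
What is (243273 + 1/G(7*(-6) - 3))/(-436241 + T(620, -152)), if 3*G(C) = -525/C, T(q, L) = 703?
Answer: -4257282/7621915 ≈ -0.55856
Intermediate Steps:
G(C) = -175/C (G(C) = (-525/C)/3 = -175/C)
(243273 + 1/G(7*(-6) - 3))/(-436241 + T(620, -152)) = (243273 + 1/(-175/(7*(-6) - 3)))/(-436241 + 703) = (243273 + 1/(-175/(-42 - 3)))/(-435538) = (243273 + 1/(-175/(-45)))*(-1/435538) = (243273 + 1/(-175*(-1/45)))*(-1/435538) = (243273 + 1/(35/9))*(-1/435538) = (243273 + 9/35)*(-1/435538) = (8514564/35)*(-1/435538) = -4257282/7621915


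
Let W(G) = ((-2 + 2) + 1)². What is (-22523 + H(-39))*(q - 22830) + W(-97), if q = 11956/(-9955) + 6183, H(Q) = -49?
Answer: 340083790637/905 ≈ 3.7578e+8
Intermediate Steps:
q = 61539809/9955 (q = 11956*(-1/9955) + 6183 = -11956/9955 + 6183 = 61539809/9955 ≈ 6181.8)
W(G) = 1 (W(G) = (0 + 1)² = 1² = 1)
(-22523 + H(-39))*(q - 22830) + W(-97) = (-22523 - 49)*(61539809/9955 - 22830) + 1 = -22572*(-165732841/9955) + 1 = 340083789732/905 + 1 = 340083790637/905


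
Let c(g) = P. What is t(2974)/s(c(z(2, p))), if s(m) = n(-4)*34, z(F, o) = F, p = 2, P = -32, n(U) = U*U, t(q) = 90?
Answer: 45/272 ≈ 0.16544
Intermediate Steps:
n(U) = U**2
c(g) = -32
s(m) = 544 (s(m) = (-4)**2*34 = 16*34 = 544)
t(2974)/s(c(z(2, p))) = 90/544 = 90*(1/544) = 45/272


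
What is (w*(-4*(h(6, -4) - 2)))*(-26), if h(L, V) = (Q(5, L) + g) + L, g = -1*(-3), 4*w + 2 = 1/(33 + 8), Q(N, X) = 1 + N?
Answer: -27378/41 ≈ -667.76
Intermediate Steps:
w = -81/164 (w = -1/2 + 1/(4*(33 + 8)) = -1/2 + (1/4)/41 = -1/2 + (1/4)*(1/41) = -1/2 + 1/164 = -81/164 ≈ -0.49390)
g = 3
h(L, V) = 9 + L (h(L, V) = ((1 + 5) + 3) + L = (6 + 3) + L = 9 + L)
(w*(-4*(h(6, -4) - 2)))*(-26) = -(-81)*((9 + 6) - 2)/41*(-26) = -(-81)*(15 - 2)/41*(-26) = -(-81)*13/41*(-26) = -81/164*(-52)*(-26) = (1053/41)*(-26) = -27378/41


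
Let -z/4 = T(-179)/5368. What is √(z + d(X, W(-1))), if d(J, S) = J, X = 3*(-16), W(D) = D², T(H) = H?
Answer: I*√86206054/1342 ≈ 6.9186*I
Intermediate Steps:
X = -48
z = 179/1342 (z = -(-716)/5368 = -4*(-179/5368) = 179/1342 ≈ 0.13338)
√(z + d(X, W(-1))) = √(179/1342 - 48) = √(-64237/1342) = I*√86206054/1342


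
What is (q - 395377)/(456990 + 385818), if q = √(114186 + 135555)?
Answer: -395377/842808 + √27749/280936 ≈ -0.46853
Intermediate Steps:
q = 3*√27749 (q = √249741 = 3*√27749 ≈ 499.74)
(q - 395377)/(456990 + 385818) = (3*√27749 - 395377)/(456990 + 385818) = (-395377 + 3*√27749)/842808 = (-395377 + 3*√27749)*(1/842808) = -395377/842808 + √27749/280936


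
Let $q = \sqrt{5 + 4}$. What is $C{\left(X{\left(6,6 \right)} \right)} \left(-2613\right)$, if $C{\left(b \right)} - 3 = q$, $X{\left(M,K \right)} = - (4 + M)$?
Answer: $-15678$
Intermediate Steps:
$q = 3$ ($q = \sqrt{9} = 3$)
$X{\left(M,K \right)} = -4 - M$
$C{\left(b \right)} = 6$ ($C{\left(b \right)} = 3 + 3 = 6$)
$C{\left(X{\left(6,6 \right)} \right)} \left(-2613\right) = 6 \left(-2613\right) = -15678$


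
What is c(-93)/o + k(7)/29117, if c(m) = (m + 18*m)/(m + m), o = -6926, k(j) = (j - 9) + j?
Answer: -483963/403328684 ≈ -0.0011999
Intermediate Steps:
k(j) = -9 + 2*j (k(j) = (-9 + j) + j = -9 + 2*j)
c(m) = 19/2 (c(m) = (19*m)/((2*m)) = (19*m)*(1/(2*m)) = 19/2)
c(-93)/o + k(7)/29117 = (19/2)/(-6926) + (-9 + 2*7)/29117 = (19/2)*(-1/6926) + (-9 + 14)*(1/29117) = -19/13852 + 5*(1/29117) = -19/13852 + 5/29117 = -483963/403328684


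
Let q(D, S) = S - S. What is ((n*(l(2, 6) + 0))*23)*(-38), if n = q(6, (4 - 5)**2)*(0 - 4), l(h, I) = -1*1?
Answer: 0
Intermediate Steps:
q(D, S) = 0
l(h, I) = -1
n = 0 (n = 0*(0 - 4) = 0*(-4) = 0)
((n*(l(2, 6) + 0))*23)*(-38) = ((0*(-1 + 0))*23)*(-38) = ((0*(-1))*23)*(-38) = (0*23)*(-38) = 0*(-38) = 0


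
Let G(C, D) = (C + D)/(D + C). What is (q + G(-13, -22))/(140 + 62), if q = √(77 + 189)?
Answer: 1/202 + √266/202 ≈ 0.085691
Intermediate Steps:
G(C, D) = 1 (G(C, D) = (C + D)/(C + D) = 1)
q = √266 ≈ 16.310
(q + G(-13, -22))/(140 + 62) = (√266 + 1)/(140 + 62) = (1 + √266)/202 = (1 + √266)*(1/202) = 1/202 + √266/202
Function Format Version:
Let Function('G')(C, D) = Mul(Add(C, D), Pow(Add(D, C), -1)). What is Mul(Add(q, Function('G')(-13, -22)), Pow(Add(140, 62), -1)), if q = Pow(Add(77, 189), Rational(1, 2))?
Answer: Add(Rational(1, 202), Mul(Rational(1, 202), Pow(266, Rational(1, 2)))) ≈ 0.085691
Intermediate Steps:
Function('G')(C, D) = 1 (Function('G')(C, D) = Mul(Add(C, D), Pow(Add(C, D), -1)) = 1)
q = Pow(266, Rational(1, 2)) ≈ 16.310
Mul(Add(q, Function('G')(-13, -22)), Pow(Add(140, 62), -1)) = Mul(Add(Pow(266, Rational(1, 2)), 1), Pow(Add(140, 62), -1)) = Mul(Add(1, Pow(266, Rational(1, 2))), Pow(202, -1)) = Mul(Add(1, Pow(266, Rational(1, 2))), Rational(1, 202)) = Add(Rational(1, 202), Mul(Rational(1, 202), Pow(266, Rational(1, 2))))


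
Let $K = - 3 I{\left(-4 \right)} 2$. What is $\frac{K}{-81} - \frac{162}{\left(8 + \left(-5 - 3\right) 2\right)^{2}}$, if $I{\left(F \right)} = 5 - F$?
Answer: $- \frac{179}{96} \approx -1.8646$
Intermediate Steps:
$K = -54$ ($K = - 3 \left(5 - -4\right) 2 = - 3 \left(5 + 4\right) 2 = \left(-3\right) 9 \cdot 2 = \left(-27\right) 2 = -54$)
$\frac{K}{-81} - \frac{162}{\left(8 + \left(-5 - 3\right) 2\right)^{2}} = - \frac{54}{-81} - \frac{162}{\left(8 + \left(-5 - 3\right) 2\right)^{2}} = \left(-54\right) \left(- \frac{1}{81}\right) - \frac{162}{\left(8 - 16\right)^{2}} = \frac{2}{3} - \frac{162}{\left(8 - 16\right)^{2}} = \frac{2}{3} - \frac{162}{\left(-8\right)^{2}} = \frac{2}{3} - \frac{162}{64} = \frac{2}{3} - \frac{81}{32} = - \frac{179}{96}$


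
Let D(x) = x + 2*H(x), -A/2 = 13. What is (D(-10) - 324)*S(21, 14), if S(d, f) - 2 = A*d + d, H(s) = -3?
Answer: 177820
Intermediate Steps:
A = -26 (A = -2*13 = -26)
S(d, f) = 2 - 25*d (S(d, f) = 2 + (-26*d + d) = 2 - 25*d)
D(x) = -6 + x (D(x) = x + 2*(-3) = x - 6 = -6 + x)
(D(-10) - 324)*S(21, 14) = ((-6 - 10) - 324)*(2 - 25*21) = (-16 - 324)*(2 - 525) = -340*(-523) = 177820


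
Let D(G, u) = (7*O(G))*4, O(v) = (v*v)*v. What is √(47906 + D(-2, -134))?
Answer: 3*√5298 ≈ 218.36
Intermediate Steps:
O(v) = v³ (O(v) = v²*v = v³)
D(G, u) = 28*G³ (D(G, u) = (7*G³)*4 = 28*G³)
√(47906 + D(-2, -134)) = √(47906 + 28*(-2)³) = √(47906 + 28*(-8)) = √(47906 - 224) = √47682 = 3*√5298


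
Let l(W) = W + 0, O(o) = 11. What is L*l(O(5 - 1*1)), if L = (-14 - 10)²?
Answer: 6336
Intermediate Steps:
L = 576 (L = (-24)² = 576)
l(W) = W
L*l(O(5 - 1*1)) = 576*11 = 6336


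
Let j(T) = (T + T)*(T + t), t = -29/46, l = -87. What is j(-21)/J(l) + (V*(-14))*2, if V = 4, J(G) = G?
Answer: -81669/667 ≈ -122.44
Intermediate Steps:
t = -29/46 (t = -29*1/46 = -29/46 ≈ -0.63043)
j(T) = 2*T*(-29/46 + T) (j(T) = (T + T)*(T - 29/46) = (2*T)*(-29/46 + T) = 2*T*(-29/46 + T))
j(-21)/J(l) + (V*(-14))*2 = ((1/23)*(-21)*(-29 + 46*(-21)))/(-87) + (4*(-14))*2 = ((1/23)*(-21)*(-29 - 966))*(-1/87) - 56*2 = ((1/23)*(-21)*(-995))*(-1/87) - 112 = (20895/23)*(-1/87) - 112 = -6965/667 - 112 = -81669/667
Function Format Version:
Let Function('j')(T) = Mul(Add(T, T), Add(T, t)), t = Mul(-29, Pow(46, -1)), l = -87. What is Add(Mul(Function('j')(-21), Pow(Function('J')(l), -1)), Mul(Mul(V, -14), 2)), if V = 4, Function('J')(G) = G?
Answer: Rational(-81669, 667) ≈ -122.44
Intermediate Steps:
t = Rational(-29, 46) (t = Mul(-29, Rational(1, 46)) = Rational(-29, 46) ≈ -0.63043)
Function('j')(T) = Mul(2, T, Add(Rational(-29, 46), T)) (Function('j')(T) = Mul(Add(T, T), Add(T, Rational(-29, 46))) = Mul(Mul(2, T), Add(Rational(-29, 46), T)) = Mul(2, T, Add(Rational(-29, 46), T)))
Add(Mul(Function('j')(-21), Pow(Function('J')(l), -1)), Mul(Mul(V, -14), 2)) = Add(Mul(Mul(Rational(1, 23), -21, Add(-29, Mul(46, -21))), Pow(-87, -1)), Mul(Mul(4, -14), 2)) = Add(Mul(Mul(Rational(1, 23), -21, Add(-29, -966)), Rational(-1, 87)), Mul(-56, 2)) = Add(Mul(Mul(Rational(1, 23), -21, -995), Rational(-1, 87)), -112) = Add(Mul(Rational(20895, 23), Rational(-1, 87)), -112) = Add(Rational(-6965, 667), -112) = Rational(-81669, 667)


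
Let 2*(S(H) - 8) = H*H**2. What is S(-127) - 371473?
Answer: -2791313/2 ≈ -1.3957e+6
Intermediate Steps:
S(H) = 8 + H**3/2 (S(H) = 8 + (H*H**2)/2 = 8 + H**3/2)
S(-127) - 371473 = (8 + (1/2)*(-127)**3) - 371473 = (8 + (1/2)*(-2048383)) - 371473 = (8 - 2048383/2) - 371473 = -2048367/2 - 371473 = -2791313/2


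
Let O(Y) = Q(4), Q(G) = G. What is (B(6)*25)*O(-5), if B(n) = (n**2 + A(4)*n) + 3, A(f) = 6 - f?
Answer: 5100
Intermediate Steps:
B(n) = 3 + n**2 + 2*n (B(n) = (n**2 + (6 - 1*4)*n) + 3 = (n**2 + (6 - 4)*n) + 3 = (n**2 + 2*n) + 3 = 3 + n**2 + 2*n)
O(Y) = 4
(B(6)*25)*O(-5) = ((3 + 6**2 + 2*6)*25)*4 = ((3 + 36 + 12)*25)*4 = (51*25)*4 = 1275*4 = 5100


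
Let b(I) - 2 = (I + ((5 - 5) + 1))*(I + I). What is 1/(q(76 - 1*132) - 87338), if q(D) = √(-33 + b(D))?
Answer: -87338/7627920115 - 3*√681/7627920115 ≈ -1.1460e-5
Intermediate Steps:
b(I) = 2 + 2*I*(1 + I) (b(I) = 2 + (I + ((5 - 5) + 1))*(I + I) = 2 + (I + (0 + 1))*(2*I) = 2 + (I + 1)*(2*I) = 2 + (1 + I)*(2*I) = 2 + 2*I*(1 + I))
q(D) = √(-31 + 2*D + 2*D²) (q(D) = √(-33 + (2 + 2*D + 2*D²)) = √(-31 + 2*D + 2*D²))
1/(q(76 - 1*132) - 87338) = 1/(√(-31 + 2*(76 - 1*132) + 2*(76 - 1*132)²) - 87338) = 1/(√(-31 + 2*(76 - 132) + 2*(76 - 132)²) - 87338) = 1/(√(-31 + 2*(-56) + 2*(-56)²) - 87338) = 1/(√(-31 - 112 + 2*3136) - 87338) = 1/(√(-31 - 112 + 6272) - 87338) = 1/(√6129 - 87338) = 1/(3*√681 - 87338) = 1/(-87338 + 3*√681)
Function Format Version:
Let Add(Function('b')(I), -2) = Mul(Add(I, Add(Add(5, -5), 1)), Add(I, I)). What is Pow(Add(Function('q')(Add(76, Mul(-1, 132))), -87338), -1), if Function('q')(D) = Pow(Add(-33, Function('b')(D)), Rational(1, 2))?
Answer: Add(Rational(-87338, 7627920115), Mul(Rational(-3, 7627920115), Pow(681, Rational(1, 2)))) ≈ -1.1460e-5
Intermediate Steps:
Function('b')(I) = Add(2, Mul(2, I, Add(1, I))) (Function('b')(I) = Add(2, Mul(Add(I, Add(Add(5, -5), 1)), Add(I, I))) = Add(2, Mul(Add(I, Add(0, 1)), Mul(2, I))) = Add(2, Mul(Add(I, 1), Mul(2, I))) = Add(2, Mul(Add(1, I), Mul(2, I))) = Add(2, Mul(2, I, Add(1, I))))
Function('q')(D) = Pow(Add(-31, Mul(2, D), Mul(2, Pow(D, 2))), Rational(1, 2)) (Function('q')(D) = Pow(Add(-33, Add(2, Mul(2, D), Mul(2, Pow(D, 2)))), Rational(1, 2)) = Pow(Add(-31, Mul(2, D), Mul(2, Pow(D, 2))), Rational(1, 2)))
Pow(Add(Function('q')(Add(76, Mul(-1, 132))), -87338), -1) = Pow(Add(Pow(Add(-31, Mul(2, Add(76, Mul(-1, 132))), Mul(2, Pow(Add(76, Mul(-1, 132)), 2))), Rational(1, 2)), -87338), -1) = Pow(Add(Pow(Add(-31, Mul(2, Add(76, -132)), Mul(2, Pow(Add(76, -132), 2))), Rational(1, 2)), -87338), -1) = Pow(Add(Pow(Add(-31, Mul(2, -56), Mul(2, Pow(-56, 2))), Rational(1, 2)), -87338), -1) = Pow(Add(Pow(Add(-31, -112, Mul(2, 3136)), Rational(1, 2)), -87338), -1) = Pow(Add(Pow(Add(-31, -112, 6272), Rational(1, 2)), -87338), -1) = Pow(Add(Pow(6129, Rational(1, 2)), -87338), -1) = Pow(Add(Mul(3, Pow(681, Rational(1, 2))), -87338), -1) = Pow(Add(-87338, Mul(3, Pow(681, Rational(1, 2)))), -1)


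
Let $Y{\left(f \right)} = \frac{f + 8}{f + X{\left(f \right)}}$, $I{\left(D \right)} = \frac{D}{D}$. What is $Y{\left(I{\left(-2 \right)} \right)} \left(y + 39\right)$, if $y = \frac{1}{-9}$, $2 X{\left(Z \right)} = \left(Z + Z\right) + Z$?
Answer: $140$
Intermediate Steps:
$X{\left(Z \right)} = \frac{3 Z}{2}$ ($X{\left(Z \right)} = \frac{\left(Z + Z\right) + Z}{2} = \frac{2 Z + Z}{2} = \frac{3 Z}{2}$)
$I{\left(D \right)} = 1$
$y = - \frac{1}{9} \approx -0.11111$
$Y{\left(f \right)} = \frac{2 \left(8 + f\right)}{5 f}$ ($Y{\left(f \right)} = \frac{f + 8}{f + \frac{3 f}{2}} = \frac{8 + f}{\frac{5}{2} f} = \left(8 + f\right) \frac{2}{5 f} = \frac{2 \left(8 + f\right)}{5 f}$)
$Y{\left(I{\left(-2 \right)} \right)} \left(y + 39\right) = \frac{2 \left(8 + 1\right)}{5 \cdot 1} \left(- \frac{1}{9} + 39\right) = \frac{2}{5} \cdot 1 \cdot 9 \cdot \frac{350}{9} = \frac{18}{5} \cdot \frac{350}{9} = 140$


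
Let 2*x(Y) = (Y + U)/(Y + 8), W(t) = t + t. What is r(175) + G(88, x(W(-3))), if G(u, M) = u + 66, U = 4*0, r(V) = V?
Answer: 329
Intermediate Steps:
U = 0
W(t) = 2*t
x(Y) = Y/(2*(8 + Y)) (x(Y) = ((Y + 0)/(Y + 8))/2 = (Y/(8 + Y))/2 = Y/(2*(8 + Y)))
G(u, M) = 66 + u
r(175) + G(88, x(W(-3))) = 175 + (66 + 88) = 175 + 154 = 329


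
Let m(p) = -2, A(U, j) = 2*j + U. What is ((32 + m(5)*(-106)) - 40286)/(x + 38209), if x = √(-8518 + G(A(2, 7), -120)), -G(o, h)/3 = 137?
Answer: -764982389/729968305 + 20021*I*√8929/729968305 ≈ -1.048 + 0.0025917*I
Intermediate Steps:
A(U, j) = U + 2*j
G(o, h) = -411 (G(o, h) = -3*137 = -411)
x = I*√8929 (x = √(-8518 - 411) = √(-8929) = I*√8929 ≈ 94.493*I)
((32 + m(5)*(-106)) - 40286)/(x + 38209) = ((32 - 2*(-106)) - 40286)/(I*√8929 + 38209) = ((32 + 212) - 40286)/(38209 + I*√8929) = (244 - 40286)/(38209 + I*√8929) = -40042/(38209 + I*√8929)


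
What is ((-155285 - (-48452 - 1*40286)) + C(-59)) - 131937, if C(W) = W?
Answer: -198543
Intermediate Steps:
((-155285 - (-48452 - 1*40286)) + C(-59)) - 131937 = ((-155285 - (-48452 - 1*40286)) - 59) - 131937 = ((-155285 - (-48452 - 40286)) - 59) - 131937 = ((-155285 - 1*(-88738)) - 59) - 131937 = ((-155285 + 88738) - 59) - 131937 = (-66547 - 59) - 131937 = -66606 - 131937 = -198543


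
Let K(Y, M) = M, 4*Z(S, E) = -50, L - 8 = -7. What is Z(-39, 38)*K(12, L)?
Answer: -25/2 ≈ -12.500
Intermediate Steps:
L = 1 (L = 8 - 7 = 1)
Z(S, E) = -25/2 (Z(S, E) = (¼)*(-50) = -25/2)
Z(-39, 38)*K(12, L) = -25/2*1 = -25/2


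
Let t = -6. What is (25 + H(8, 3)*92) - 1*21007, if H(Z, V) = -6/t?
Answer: -20890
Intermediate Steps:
H(Z, V) = 1 (H(Z, V) = -6/(-6) = -6*(-⅙) = 1)
(25 + H(8, 3)*92) - 1*21007 = (25 + 1*92) - 1*21007 = (25 + 92) - 21007 = 117 - 21007 = -20890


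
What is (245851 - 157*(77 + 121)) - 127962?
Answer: 86803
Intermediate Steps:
(245851 - 157*(77 + 121)) - 127962 = (245851 - 157*198) - 127962 = (245851 - 31086) - 127962 = 214765 - 127962 = 86803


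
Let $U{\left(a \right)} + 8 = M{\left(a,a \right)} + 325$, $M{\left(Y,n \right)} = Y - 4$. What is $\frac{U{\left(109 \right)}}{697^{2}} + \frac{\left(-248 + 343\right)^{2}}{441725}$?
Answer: $\frac{182833367}{8583759221} \approx 0.0213$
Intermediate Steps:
$M{\left(Y,n \right)} = -4 + Y$
$U{\left(a \right)} = 313 + a$ ($U{\left(a \right)} = -8 + \left(\left(-4 + a\right) + 325\right) = -8 + \left(321 + a\right) = 313 + a$)
$\frac{U{\left(109 \right)}}{697^{2}} + \frac{\left(-248 + 343\right)^{2}}{441725} = \frac{313 + 109}{697^{2}} + \frac{\left(-248 + 343\right)^{2}}{441725} = \frac{422}{485809} + 95^{2} \cdot \frac{1}{441725} = 422 \cdot \frac{1}{485809} + 9025 \cdot \frac{1}{441725} = \frac{422}{485809} + \frac{361}{17669} = \frac{182833367}{8583759221}$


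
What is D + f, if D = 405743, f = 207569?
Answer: 613312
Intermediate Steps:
D + f = 405743 + 207569 = 613312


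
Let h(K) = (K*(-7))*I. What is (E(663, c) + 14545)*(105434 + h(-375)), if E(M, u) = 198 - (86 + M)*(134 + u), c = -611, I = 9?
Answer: 48012012944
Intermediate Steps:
E(M, u) = 198 - (86 + M)*(134 + u)
h(K) = -63*K (h(K) = (K*(-7))*9 = -7*K*9 = -63*K)
(E(663, c) + 14545)*(105434 + h(-375)) = ((-11326 - 134*663 - 86*(-611) - 1*663*(-611)) + 14545)*(105434 - 63*(-375)) = ((-11326 - 88842 + 52546 + 405093) + 14545)*(105434 + 23625) = (357471 + 14545)*129059 = 372016*129059 = 48012012944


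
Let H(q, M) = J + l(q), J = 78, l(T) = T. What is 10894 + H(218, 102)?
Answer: 11190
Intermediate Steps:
H(q, M) = 78 + q
10894 + H(218, 102) = 10894 + (78 + 218) = 10894 + 296 = 11190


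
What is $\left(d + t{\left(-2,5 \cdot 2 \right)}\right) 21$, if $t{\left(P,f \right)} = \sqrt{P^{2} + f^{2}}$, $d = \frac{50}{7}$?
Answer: $150 + 42 \sqrt{26} \approx 364.16$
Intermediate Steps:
$d = \frac{50}{7}$ ($d = 50 \cdot \frac{1}{7} = \frac{50}{7} \approx 7.1429$)
$\left(d + t{\left(-2,5 \cdot 2 \right)}\right) 21 = \left(\frac{50}{7} + \sqrt{\left(-2\right)^{2} + \left(5 \cdot 2\right)^{2}}\right) 21 = \left(\frac{50}{7} + \sqrt{4 + 10^{2}}\right) 21 = \left(\frac{50}{7} + \sqrt{4 + 100}\right) 21 = \left(\frac{50}{7} + \sqrt{104}\right) 21 = \left(\frac{50}{7} + 2 \sqrt{26}\right) 21 = 150 + 42 \sqrt{26}$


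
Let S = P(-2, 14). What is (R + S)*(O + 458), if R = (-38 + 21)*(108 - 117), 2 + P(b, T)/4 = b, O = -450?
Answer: 1096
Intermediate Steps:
P(b, T) = -8 + 4*b
S = -16 (S = -8 + 4*(-2) = -8 - 8 = -16)
R = 153 (R = -17*(-9) = 153)
(R + S)*(O + 458) = (153 - 16)*(-450 + 458) = 137*8 = 1096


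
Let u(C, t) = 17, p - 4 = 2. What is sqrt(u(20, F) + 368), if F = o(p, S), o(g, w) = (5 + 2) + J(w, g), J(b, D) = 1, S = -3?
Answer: sqrt(385) ≈ 19.621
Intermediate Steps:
p = 6 (p = 4 + 2 = 6)
o(g, w) = 8 (o(g, w) = (5 + 2) + 1 = 7 + 1 = 8)
F = 8
sqrt(u(20, F) + 368) = sqrt(17 + 368) = sqrt(385)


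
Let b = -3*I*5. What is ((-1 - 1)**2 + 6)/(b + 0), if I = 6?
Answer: -1/9 ≈ -0.11111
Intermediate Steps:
b = -90 (b = -3*6*5 = -18*5 = -90)
((-1 - 1)**2 + 6)/(b + 0) = ((-1 - 1)**2 + 6)/(-90 + 0) = ((-2)**2 + 6)/(-90) = (4 + 6)*(-1/90) = 10*(-1/90) = -1/9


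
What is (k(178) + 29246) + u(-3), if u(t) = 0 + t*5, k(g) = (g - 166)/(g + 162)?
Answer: 2484638/85 ≈ 29231.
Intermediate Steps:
k(g) = (-166 + g)/(162 + g)
u(t) = 5*t (u(t) = 0 + 5*t = 5*t)
(k(178) + 29246) + u(-3) = ((-166 + 178)/(162 + 178) + 29246) + 5*(-3) = (12/340 + 29246) - 15 = ((1/340)*12 + 29246) - 15 = (3/85 + 29246) - 15 = 2485913/85 - 15 = 2484638/85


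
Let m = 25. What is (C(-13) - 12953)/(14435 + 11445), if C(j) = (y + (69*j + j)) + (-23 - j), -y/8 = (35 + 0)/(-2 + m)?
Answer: -319359/595240 ≈ -0.53652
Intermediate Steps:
y = -280/23 (y = -8*(35 + 0)/(-2 + 25) = -280/23 ≈ -12.174)
C(j) = -809/23 + 69*j (C(j) = (-280/23 + (69*j + j)) + (-23 - j) = (-280/23 + 70*j) + (-23 - j) = -809/23 + 69*j)
(C(-13) - 12953)/(14435 + 11445) = ((-809/23 + 69*(-13)) - 12953)/(14435 + 11445) = ((-809/23 - 897) - 12953)/25880 = (-21440/23 - 12953)*(1/25880) = -319359/23*1/25880 = -319359/595240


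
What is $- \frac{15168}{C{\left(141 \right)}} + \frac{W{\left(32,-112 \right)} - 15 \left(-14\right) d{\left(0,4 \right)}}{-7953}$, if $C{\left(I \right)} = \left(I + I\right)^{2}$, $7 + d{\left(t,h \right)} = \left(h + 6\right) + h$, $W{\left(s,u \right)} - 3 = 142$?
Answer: $- \frac{2306133}{5856059} \approx -0.3938$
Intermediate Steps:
$W{\left(s,u \right)} = 145$ ($W{\left(s,u \right)} = 3 + 142 = 145$)
$d{\left(t,h \right)} = -1 + 2 h$ ($d{\left(t,h \right)} = -7 + \left(\left(h + 6\right) + h\right) = -7 + \left(\left(6 + h\right) + h\right) = -7 + \left(6 + 2 h\right) = -1 + 2 h$)
$C{\left(I \right)} = 4 I^{2}$ ($C{\left(I \right)} = \left(2 I\right)^{2} = 4 I^{2}$)
$- \frac{15168}{C{\left(141 \right)}} + \frac{W{\left(32,-112 \right)} - 15 \left(-14\right) d{\left(0,4 \right)}}{-7953} = - \frac{15168}{4 \cdot 141^{2}} + \frac{145 - 15 \left(-14\right) \left(-1 + 2 \cdot 4\right)}{-7953} = - \frac{15168}{4 \cdot 19881} + \left(145 - - 210 \left(-1 + 8\right)\right) \left(- \frac{1}{7953}\right) = - \frac{15168}{79524} + \left(145 - \left(-210\right) 7\right) \left(- \frac{1}{7953}\right) = \left(-15168\right) \frac{1}{79524} + \left(145 - -1470\right) \left(- \frac{1}{7953}\right) = - \frac{1264}{6627} + \left(145 + 1470\right) \left(- \frac{1}{7953}\right) = - \frac{1264}{6627} + 1615 \left(- \frac{1}{7953}\right) = - \frac{1264}{6627} - \frac{1615}{7953} = - \frac{2306133}{5856059}$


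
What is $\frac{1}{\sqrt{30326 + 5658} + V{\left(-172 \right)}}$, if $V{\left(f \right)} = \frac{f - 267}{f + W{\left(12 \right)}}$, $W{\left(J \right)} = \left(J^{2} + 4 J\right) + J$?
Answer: $\frac{14048}{36654895} + \frac{4096 \sqrt{2249}}{36654895} \approx 0.0056826$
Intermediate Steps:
$W{\left(J \right)} = J^{2} + 5 J$
$V{\left(f \right)} = \frac{-267 + f}{204 + f}$ ($V{\left(f \right)} = \frac{f - 267}{f + 12 \left(5 + 12\right)} = \frac{-267 + f}{f + 12 \cdot 17} = \frac{-267 + f}{f + 204} = \frac{-267 + f}{204 + f}$)
$\frac{1}{\sqrt{30326 + 5658} + V{\left(-172 \right)}} = \frac{1}{\sqrt{30326 + 5658} + \frac{-267 - 172}{204 - 172}} = \frac{1}{\sqrt{35984} + \frac{1}{32} \left(-439\right)} = \frac{1}{4 \sqrt{2249} + \frac{1}{32} \left(-439\right)} = \frac{1}{4 \sqrt{2249} - \frac{439}{32}} = \frac{1}{- \frac{439}{32} + 4 \sqrt{2249}}$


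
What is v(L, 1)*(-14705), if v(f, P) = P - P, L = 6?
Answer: 0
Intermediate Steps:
v(f, P) = 0
v(L, 1)*(-14705) = 0*(-14705) = 0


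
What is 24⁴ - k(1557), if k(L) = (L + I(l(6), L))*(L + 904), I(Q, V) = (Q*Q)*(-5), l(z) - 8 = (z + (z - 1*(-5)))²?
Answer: 1081911744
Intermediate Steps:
l(z) = 8 + (5 + 2*z)² (l(z) = 8 + (z + (z - 1*(-5)))² = 8 + (z + (z + 5))² = 8 + (z + (5 + z))² = 8 + (5 + 2*z)²)
I(Q, V) = -5*Q² (I(Q, V) = Q²*(-5) = -5*Q²)
k(L) = (-441045 + L)*(904 + L) (k(L) = (L - 5*(8 + (5 + 2*6)²)²)*(L + 904) = (L - 5*(8 + (5 + 12)²)²)*(904 + L) = (L - 5*(8 + 17²)²)*(904 + L) = (L - 5*(8 + 289)²)*(904 + L) = (L - 5*297²)*(904 + L) = (L - 5*88209)*(904 + L) = (L - 441045)*(904 + L) = (-441045 + L)*(904 + L))
24⁴ - k(1557) = 24⁴ - (-398704680 + 1557² - 440141*1557) = 331776 - (-398704680 + 2424249 - 685299537) = 331776 - 1*(-1081579968) = 331776 + 1081579968 = 1081911744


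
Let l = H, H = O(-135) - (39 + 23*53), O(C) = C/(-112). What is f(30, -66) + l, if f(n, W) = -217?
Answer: -165065/112 ≈ -1473.8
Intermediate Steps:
O(C) = -C/112 (O(C) = C*(-1/112) = -C/112)
H = -140761/112 (H = -1/112*(-135) - (39 + 23*53) = 135/112 - (39 + 1219) = 135/112 - 1*1258 = 135/112 - 1258 = -140761/112 ≈ -1256.8)
l = -140761/112 ≈ -1256.8
f(30, -66) + l = -217 - 140761/112 = -165065/112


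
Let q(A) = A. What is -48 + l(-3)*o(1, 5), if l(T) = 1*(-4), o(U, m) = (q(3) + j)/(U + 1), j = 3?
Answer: -60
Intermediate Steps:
o(U, m) = 6/(1 + U) (o(U, m) = (3 + 3)/(U + 1) = 6/(1 + U))
l(T) = -4
-48 + l(-3)*o(1, 5) = -48 - 24/(1 + 1) = -48 - 24/2 = -48 - 4*3 = -48 - 12 = -60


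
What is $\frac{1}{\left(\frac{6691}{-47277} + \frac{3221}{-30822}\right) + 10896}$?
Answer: $\frac{485723898}{5292328089535} \approx 9.1779 \cdot 10^{-5}$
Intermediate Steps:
$\frac{1}{\left(\frac{6691}{-47277} + \frac{3221}{-30822}\right) + 10896} = \frac{1}{\left(6691 \left(- \frac{1}{47277}\right) + 3221 \left(- \frac{1}{30822}\right)\right) + 10896} = \frac{1}{\left(- \frac{6691}{47277} - \frac{3221}{30822}\right) + 10896} = \frac{1}{- \frac{119503073}{485723898} + 10896} = \frac{1}{\frac{5292328089535}{485723898}} = \frac{485723898}{5292328089535}$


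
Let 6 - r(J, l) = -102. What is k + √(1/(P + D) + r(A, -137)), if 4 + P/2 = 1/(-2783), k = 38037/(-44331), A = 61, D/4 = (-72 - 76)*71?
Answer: -12679/14777 + √1478343996754994746/116997322 ≈ 9.5343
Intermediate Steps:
D = -42032 (D = 4*((-72 - 76)*71) = 4*(-148*71) = 4*(-10508) = -42032)
r(J, l) = 108 (r(J, l) = 6 - 1*(-102) = 6 + 102 = 108)
k = -12679/14777 (k = 38037*(-1/44331) = -12679/14777 ≈ -0.85802)
P = -22266/2783 (P = -8 + 2/(-2783) = -8 + 2*(-1/2783) = -8 - 2/2783 = -22266/2783 ≈ -8.0007)
k + √(1/(P + D) + r(A, -137)) = -12679/14777 + √(1/(-22266/2783 - 42032) + 108) = -12679/14777 + √(1/(-116997322/2783) + 108) = -12679/14777 + √(-2783/116997322 + 108) = -12679/14777 + √(12635707993/116997322) = -12679/14777 + √1478343996754994746/116997322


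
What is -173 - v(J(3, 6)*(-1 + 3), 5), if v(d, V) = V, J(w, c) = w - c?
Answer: -178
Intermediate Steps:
-173 - v(J(3, 6)*(-1 + 3), 5) = -173 - 1*5 = -173 - 5 = -178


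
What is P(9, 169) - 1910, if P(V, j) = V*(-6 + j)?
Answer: -443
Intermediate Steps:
P(9, 169) - 1910 = 9*(-6 + 169) - 1910 = 9*163 - 1910 = 1467 - 1910 = -443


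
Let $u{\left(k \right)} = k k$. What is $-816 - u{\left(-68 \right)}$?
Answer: $-5440$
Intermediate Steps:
$u{\left(k \right)} = k^{2}$
$-816 - u{\left(-68 \right)} = -816 - \left(-68\right)^{2} = -816 - 4624 = -5440$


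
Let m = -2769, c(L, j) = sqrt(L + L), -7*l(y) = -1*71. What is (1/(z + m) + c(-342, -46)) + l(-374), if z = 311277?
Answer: 21904075/2159556 + 6*I*sqrt(19) ≈ 10.143 + 26.153*I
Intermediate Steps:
l(y) = 71/7 (l(y) = -(-1)*71/7 = -1/7*(-71) = 71/7)
c(L, j) = sqrt(2)*sqrt(L) (c(L, j) = sqrt(2*L) = sqrt(2)*sqrt(L))
(1/(z + m) + c(-342, -46)) + l(-374) = (1/(311277 - 2769) + sqrt(2)*sqrt(-342)) + 71/7 = (1/308508 + sqrt(2)*(3*I*sqrt(38))) + 71/7 = (1/308508 + 6*I*sqrt(19)) + 71/7 = 21904075/2159556 + 6*I*sqrt(19)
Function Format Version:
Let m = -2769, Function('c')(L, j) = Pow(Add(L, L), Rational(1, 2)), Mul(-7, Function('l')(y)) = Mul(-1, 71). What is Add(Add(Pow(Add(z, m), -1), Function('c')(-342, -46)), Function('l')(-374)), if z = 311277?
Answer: Add(Rational(21904075, 2159556), Mul(6, I, Pow(19, Rational(1, 2)))) ≈ Add(10.143, Mul(26.153, I))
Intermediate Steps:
Function('l')(y) = Rational(71, 7) (Function('l')(y) = Mul(Rational(-1, 7), Mul(-1, 71)) = Mul(Rational(-1, 7), -71) = Rational(71, 7))
Function('c')(L, j) = Mul(Pow(2, Rational(1, 2)), Pow(L, Rational(1, 2))) (Function('c')(L, j) = Pow(Mul(2, L), Rational(1, 2)) = Mul(Pow(2, Rational(1, 2)), Pow(L, Rational(1, 2))))
Add(Add(Pow(Add(z, m), -1), Function('c')(-342, -46)), Function('l')(-374)) = Add(Add(Pow(Add(311277, -2769), -1), Mul(Pow(2, Rational(1, 2)), Pow(-342, Rational(1, 2)))), Rational(71, 7)) = Add(Add(Pow(308508, -1), Mul(Pow(2, Rational(1, 2)), Mul(3, I, Pow(38, Rational(1, 2))))), Rational(71, 7)) = Add(Add(Rational(1, 308508), Mul(6, I, Pow(19, Rational(1, 2)))), Rational(71, 7)) = Add(Rational(21904075, 2159556), Mul(6, I, Pow(19, Rational(1, 2))))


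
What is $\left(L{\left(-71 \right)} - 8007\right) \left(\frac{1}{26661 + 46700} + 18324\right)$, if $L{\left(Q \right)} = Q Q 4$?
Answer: $\frac{16342253493505}{73361} \approx 2.2276 \cdot 10^{8}$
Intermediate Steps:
$L{\left(Q \right)} = 4 Q^{2}$ ($L{\left(Q \right)} = Q 4 Q = 4 Q^{2}$)
$\left(L{\left(-71 \right)} - 8007\right) \left(\frac{1}{26661 + 46700} + 18324\right) = \left(4 \left(-71\right)^{2} - 8007\right) \left(\frac{1}{26661 + 46700} + 18324\right) = \left(4 \cdot 5041 - 8007\right) \left(\frac{1}{73361} + 18324\right) = \left(20164 - 8007\right) \left(\frac{1}{73361} + 18324\right) = 12157 \cdot \frac{1344266965}{73361} = \frac{16342253493505}{73361}$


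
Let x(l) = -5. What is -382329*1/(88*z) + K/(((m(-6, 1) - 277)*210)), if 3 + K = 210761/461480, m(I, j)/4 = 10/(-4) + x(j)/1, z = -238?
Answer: 7254419657057/397396579800 ≈ 18.255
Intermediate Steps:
m(I, j) = -30 (m(I, j) = 4*(10/(-4) - 5/1) = 4*(10*(-¼) - 5*1) = 4*(-5/2 - 5) = 4*(-15/2) = -30)
K = -1173679/461480 (K = -3 + 210761/461480 = -1173679/461480 ≈ -2.5433)
-382329*1/(88*z) + K/(((m(-6, 1) - 277)*210)) = -382329/(88*(-238)) - 1173679*1/(210*(-30 - 277))/461480 = -382329/(-20944) - 1173679/(461480*((-307*210))) = -382329*(-1/20944) - 1173679/461480/(-64470) = 382329/20944 - 1173679/461480*(-1/64470) = 382329/20944 + 1173679/29751615600 = 7254419657057/397396579800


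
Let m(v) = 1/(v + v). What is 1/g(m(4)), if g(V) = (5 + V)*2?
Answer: 4/41 ≈ 0.097561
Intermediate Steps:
m(v) = 1/(2*v)
g(V) = 10 + 2*V
1/g(m(4)) = 1/(10 + 2*((1/2)/4)) = 1/(10 + 2*((1/2)*(1/4))) = 1/(10 + 2*(1/8)) = 1/(10 + 1/4) = 1/(41/4) = 4/41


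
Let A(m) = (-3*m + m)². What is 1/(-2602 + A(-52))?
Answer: 1/8214 ≈ 0.00012174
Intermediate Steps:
A(m) = 4*m² (A(m) = (-2*m)² = 4*m²)
1/(-2602 + A(-52)) = 1/(-2602 + 4*(-52)²) = 1/(-2602 + 4*2704) = 1/(-2602 + 10816) = 1/8214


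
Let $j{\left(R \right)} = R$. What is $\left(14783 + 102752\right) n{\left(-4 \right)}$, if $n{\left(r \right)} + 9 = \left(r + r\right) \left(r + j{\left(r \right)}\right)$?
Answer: $6464425$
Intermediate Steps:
$n{\left(r \right)} = -9 + 4 r^{2}$ ($n{\left(r \right)} = -9 + \left(r + r\right) \left(r + r\right) = -9 + 2 r 2 r = -9 + 4 r^{2}$)
$\left(14783 + 102752\right) n{\left(-4 \right)} = \left(14783 + 102752\right) \left(-9 + 4 \left(-4\right)^{2}\right) = 117535 \left(-9 + 4 \cdot 16\right) = 117535 \left(-9 + 64\right) = 117535 \cdot 55 = 6464425$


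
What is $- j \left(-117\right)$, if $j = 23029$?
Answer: $2694393$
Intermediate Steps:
$- j \left(-117\right) = \left(-1\right) 23029 \left(-117\right) = \left(-23029\right) \left(-117\right) = 2694393$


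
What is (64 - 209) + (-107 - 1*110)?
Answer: -362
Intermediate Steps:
(64 - 209) + (-107 - 1*110) = -145 + (-107 - 110) = -145 - 217 = -362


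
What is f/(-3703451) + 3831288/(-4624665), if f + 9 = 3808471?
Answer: -10600616096706/5709073406305 ≈ -1.8568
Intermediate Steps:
f = 3808462 (f = -9 + 3808471 = 3808462)
f/(-3703451) + 3831288/(-4624665) = 3808462/(-3703451) + 3831288/(-4624665) = 3808462*(-1/3703451) + 3831288*(-1/4624665) = -3808462/3703451 - 1277096/1541555 = -10600616096706/5709073406305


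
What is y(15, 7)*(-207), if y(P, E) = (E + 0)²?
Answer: -10143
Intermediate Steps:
y(P, E) = E²
y(15, 7)*(-207) = 7²*(-207) = 49*(-207) = -10143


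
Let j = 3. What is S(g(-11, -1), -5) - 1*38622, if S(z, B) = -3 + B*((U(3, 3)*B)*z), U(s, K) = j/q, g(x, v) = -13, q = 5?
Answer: -38820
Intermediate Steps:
U(s, K) = ⅗ (U(s, K) = 3/5 = 3*(⅕) = ⅗)
S(z, B) = -3 + 3*z*B²/5 (S(z, B) = -3 + B*((3*B/5)*z) = -3 + B*(3*B*z/5) = -3 + 3*z*B²/5)
S(g(-11, -1), -5) - 1*38622 = (-3 + (⅗)*(-13)*(-5)²) - 1*38622 = (-3 + (⅗)*(-13)*25) - 38622 = (-3 - 195) - 38622 = -198 - 38622 = -38820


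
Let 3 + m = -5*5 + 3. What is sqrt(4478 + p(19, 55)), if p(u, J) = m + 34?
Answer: sqrt(4487) ≈ 66.985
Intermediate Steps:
m = -25 (m = -3 + (-5*5 + 3) = -3 + (-25 + 3) = -3 - 22 = -25)
p(u, J) = 9 (p(u, J) = -25 + 34 = 9)
sqrt(4478 + p(19, 55)) = sqrt(4478 + 9) = sqrt(4487)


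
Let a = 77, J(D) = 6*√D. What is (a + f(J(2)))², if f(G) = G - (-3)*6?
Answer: 9097 + 1140*√2 ≈ 10709.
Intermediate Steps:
f(G) = 18 + G (f(G) = G - 1*(-18) = G + 18 = 18 + G)
(a + f(J(2)))² = (77 + (18 + 6*√2))² = (95 + 6*√2)²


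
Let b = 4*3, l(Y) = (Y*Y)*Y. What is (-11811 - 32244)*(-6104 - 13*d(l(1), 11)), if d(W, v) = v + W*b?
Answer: 282084165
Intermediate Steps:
l(Y) = Y³ (l(Y) = Y²*Y = Y³)
b = 12
d(W, v) = v + 12*W (d(W, v) = v + W*12 = v + 12*W)
(-11811 - 32244)*(-6104 - 13*d(l(1), 11)) = (-11811 - 32244)*(-6104 - 13*(11 + 12*1³)) = -44055*(-6104 - 13*(11 + 12*1)) = -44055*(-6104 - 13*(11 + 12)) = -44055*(-6104 - 13*23) = -44055*(-6104 - 299) = -44055*(-6403) = 282084165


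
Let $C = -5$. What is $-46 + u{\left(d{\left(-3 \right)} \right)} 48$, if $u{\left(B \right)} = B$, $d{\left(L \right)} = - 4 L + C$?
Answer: $290$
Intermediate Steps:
$d{\left(L \right)} = -5 - 4 L$ ($d{\left(L \right)} = - 4 L - 5 = -5 - 4 L$)
$-46 + u{\left(d{\left(-3 \right)} \right)} 48 = -46 + \left(-5 - -12\right) 48 = -46 + \left(-5 + 12\right) 48 = -46 + 7 \cdot 48 = -46 + 336 = 290$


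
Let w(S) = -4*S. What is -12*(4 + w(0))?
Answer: -48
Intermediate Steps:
-12*(4 + w(0)) = -12*(4 - 4*0) = -12*(4 + 0) = -12*4 = -48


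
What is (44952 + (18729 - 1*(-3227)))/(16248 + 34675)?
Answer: 66908/50923 ≈ 1.3139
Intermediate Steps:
(44952 + (18729 - 1*(-3227)))/(16248 + 34675) = (44952 + (18729 + 3227))/50923 = (44952 + 21956)*(1/50923) = 66908*(1/50923) = 66908/50923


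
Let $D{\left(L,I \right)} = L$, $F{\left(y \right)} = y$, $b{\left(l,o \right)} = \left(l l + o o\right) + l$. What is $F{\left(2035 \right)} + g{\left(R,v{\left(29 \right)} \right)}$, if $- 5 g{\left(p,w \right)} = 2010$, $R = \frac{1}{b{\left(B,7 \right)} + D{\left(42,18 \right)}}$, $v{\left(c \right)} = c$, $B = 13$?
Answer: $1633$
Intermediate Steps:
$b{\left(l,o \right)} = l + l^{2} + o^{2}$ ($b{\left(l,o \right)} = \left(l^{2} + o^{2}\right) + l = l + l^{2} + o^{2}$)
$R = \frac{1}{273}$ ($R = \frac{1}{\left(13 + 13^{2} + 7^{2}\right) + 42} = \frac{1}{\left(13 + 169 + 49\right) + 42} = \frac{1}{231 + 42} = \frac{1}{273} \approx 0.003663$)
$g{\left(p,w \right)} = -402$ ($g{\left(p,w \right)} = \left(- \frac{1}{5}\right) 2010 = -402$)
$F{\left(2035 \right)} + g{\left(R,v{\left(29 \right)} \right)} = 2035 - 402 = 1633$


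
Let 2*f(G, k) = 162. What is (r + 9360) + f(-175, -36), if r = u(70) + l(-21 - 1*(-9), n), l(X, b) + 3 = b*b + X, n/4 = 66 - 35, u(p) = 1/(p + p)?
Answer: 3472281/140 ≈ 24802.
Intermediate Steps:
u(p) = 1/(2*p)
f(G, k) = 81 (f(G, k) = (1/2)*162 = 81)
n = 124 (n = 4*(66 - 35) = 4*31 = 124)
l(X, b) = -3 + X + b**2 (l(X, b) = -3 + (b*b + X) = -3 + (b**2 + X) = -3 + (X + b**2) = -3 + X + b**2)
r = 2150541/140 (r = (1/2)/70 + (-3 + (-21 - 1*(-9)) + 124**2) = (1/2)*(1/70) + (-3 + (-21 + 9) + 15376) = 1/140 + (-3 - 12 + 15376) = 1/140 + 15361 = 2150541/140 ≈ 15361.)
(r + 9360) + f(-175, -36) = (2150541/140 + 9360) + 81 = 3460941/140 + 81 = 3472281/140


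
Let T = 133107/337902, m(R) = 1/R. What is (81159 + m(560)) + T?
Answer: 2559566065317/31537520 ≈ 81159.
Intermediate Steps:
T = 44369/112634 (T = 133107*(1/337902) = 44369/112634 ≈ 0.39392)
(81159 + m(560)) + T = (81159 + 1/560) + 44369/112634 = 45449041/560 + 44369/112634 = 2559566065317/31537520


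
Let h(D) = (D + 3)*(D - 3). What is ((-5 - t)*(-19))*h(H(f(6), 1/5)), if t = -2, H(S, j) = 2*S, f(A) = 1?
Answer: -285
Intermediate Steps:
h(D) = (-3 + D)*(3 + D) (h(D) = (3 + D)*(-3 + D) = (-3 + D)*(3 + D))
((-5 - t)*(-19))*h(H(f(6), 1/5)) = ((-5 - 1*(-2))*(-19))*(-9 + (2*1)²) = ((-5 + 2)*(-19))*(-9 + 2²) = (-3*(-19))*(-9 + 4) = 57*(-5) = -285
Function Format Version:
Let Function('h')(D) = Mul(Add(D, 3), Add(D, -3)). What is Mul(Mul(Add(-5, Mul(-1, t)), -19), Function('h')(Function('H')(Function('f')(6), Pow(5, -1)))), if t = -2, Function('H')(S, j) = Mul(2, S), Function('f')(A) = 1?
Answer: -285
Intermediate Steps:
Function('h')(D) = Mul(Add(-3, D), Add(3, D)) (Function('h')(D) = Mul(Add(3, D), Add(-3, D)) = Mul(Add(-3, D), Add(3, D)))
Mul(Mul(Add(-5, Mul(-1, t)), -19), Function('h')(Function('H')(Function('f')(6), Pow(5, -1)))) = Mul(Mul(Add(-5, Mul(-1, -2)), -19), Add(-9, Pow(Mul(2, 1), 2))) = Mul(Mul(Add(-5, 2), -19), Add(-9, Pow(2, 2))) = Mul(Mul(-3, -19), Add(-9, 4)) = Mul(57, -5) = -285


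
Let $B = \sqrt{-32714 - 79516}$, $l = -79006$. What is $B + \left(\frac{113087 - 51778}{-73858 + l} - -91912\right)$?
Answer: $\frac{14049974659}{152864} + 3 i \sqrt{12470} \approx 91912.0 + 335.01 i$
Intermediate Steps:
$B = 3 i \sqrt{12470}$ ($B = \sqrt{-112230} = 3 i \sqrt{12470} \approx 335.01 i$)
$B + \left(\frac{113087 - 51778}{-73858 + l} - -91912\right) = 3 i \sqrt{12470} + \left(\frac{113087 - 51778}{-73858 - 79006} - -91912\right) = 3 i \sqrt{12470} + \left(\frac{61309}{-152864} + 91912\right) = 3 i \sqrt{12470} + \left(61309 \left(- \frac{1}{152864}\right) + 91912\right) = 3 i \sqrt{12470} + \left(- \frac{61309}{152864} + 91912\right) = 3 i \sqrt{12470} + \frac{14049974659}{152864} = \frac{14049974659}{152864} + 3 i \sqrt{12470}$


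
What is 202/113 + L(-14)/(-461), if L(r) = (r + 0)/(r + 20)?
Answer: 280157/156279 ≈ 1.7927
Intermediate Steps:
L(r) = r/(20 + r)
202/113 + L(-14)/(-461) = 202/113 - 14/(20 - 14)/(-461) = 202*(1/113) - 14/6*(-1/461) = 202/113 - 14*1/6*(-1/461) = 202/113 - 7/3*(-1/461) = 202/113 + 7/1383 = 280157/156279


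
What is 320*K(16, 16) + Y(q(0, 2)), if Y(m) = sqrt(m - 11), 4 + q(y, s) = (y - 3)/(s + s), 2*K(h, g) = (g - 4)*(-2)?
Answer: -3840 + 3*I*sqrt(7)/2 ≈ -3840.0 + 3.9686*I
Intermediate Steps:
K(h, g) = 4 - g (K(h, g) = ((g - 4)*(-2))/2 = ((-4 + g)*(-2))/2 = (8 - 2*g)/2 = 4 - g)
q(y, s) = -4 + (-3 + y)/(2*s) (q(y, s) = -4 + (y - 3)/(s + s) = -4 + (-3 + y)/((2*s)) = -4 + (-3 + y)*(1/(2*s)) = -4 + (-3 + y)/(2*s))
Y(m) = sqrt(-11 + m)
320*K(16, 16) + Y(q(0, 2)) = 320*(4 - 1*16) + sqrt(-11 + (1/2)*(-3 + 0 - 8*2)/2) = 320*(4 - 16) + sqrt(-11 + (1/2)*(1/2)*(-3 + 0 - 16)) = 320*(-12) + sqrt(-11 + (1/2)*(1/2)*(-19)) = -3840 + sqrt(-11 - 19/4) = -3840 + sqrt(-63/4) = -3840 + 3*I*sqrt(7)/2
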